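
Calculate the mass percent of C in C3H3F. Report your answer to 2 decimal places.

Molar mass = 3(12.01) + 3(1.008) + 1(19.00) = 58.054 g/mol
Mass of C per mole = 3 × 12.01 = 36.030 g
% C = 36.030 / 58.054 × 100 = 62.06%

62.06%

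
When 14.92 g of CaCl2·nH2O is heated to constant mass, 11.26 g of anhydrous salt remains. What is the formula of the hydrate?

CaCl2·2H2O

Mass of water lost = 14.92 − 11.26 = 3.66 g → 3.66 / 18.02 = 0.2031 mol H2O
Molar mass of CaCl2 = 110.98 g/mol → mol CaCl2 = 11.26 / 110.98 = 0.1015
n = 0.2031 / 0.1015 = 2.00 ≈ 2 → CaCl2·2H2O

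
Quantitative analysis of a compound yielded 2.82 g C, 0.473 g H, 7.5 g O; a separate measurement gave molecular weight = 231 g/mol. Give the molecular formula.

C5H10O10

C: 2.82 g ÷ 12.01 g/mol = 0.2348 mol
H: 0.473 g ÷ 1.008 g/mol = 0.4692 mol
O: 7.5 g ÷ 16.00 g/mol = 0.4688 mol
Divide by the smallest (0.2348 mol C): C 1.000, H 1.998, O 1.996
Ratio ≈ 1:2:2, so the empirical formula is CH2O2
Empirical-formula mass = 46.03 g/mol
n = 231 / 46.03 = 5.02 ≈ 5
Molecular formula = (CH2O2)×5 = C5H10O10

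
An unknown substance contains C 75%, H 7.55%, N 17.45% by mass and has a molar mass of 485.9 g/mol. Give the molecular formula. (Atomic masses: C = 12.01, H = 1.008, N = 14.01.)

C30H36N6

Assume 100 g: 75 g C, 7.55 g H, 17.45 g N.
Moles — C: 75 / 12.01 = 6.245 mol; H: 7.55 / 1.008 = 7.49 mol; N: 17.45 / 14.01 = 1.246 mol
Smallest is N at 1.246 mol; normalising gives C 5.014, H 6.014, N 1.000
→ C5H6N
Empirical-formula mass = 80.11 g/mol
n = 485.9 / 80.11 = 6.07 ≈ 6
Molecular formula = (C5H6N)×6 = C30H36N6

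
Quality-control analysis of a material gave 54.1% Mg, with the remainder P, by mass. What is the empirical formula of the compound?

Assume 100 g: 54.1 g Mg, 45.9 g P.
n(Mg) = 54.1/24.31 = 2.225, n(P) = 45.9/30.97 = 1.482
Divide by the smallest (1.482 mol P): Mg 1.502, P 1.000
Multiply by 2: Mg 3.00, P 2.00 → Mg3P2

Mg3P2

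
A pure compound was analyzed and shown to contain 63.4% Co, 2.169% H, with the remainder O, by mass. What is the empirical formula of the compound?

CoH2O2

Assume 100 g: 63.4 g Co, 2.169 g H, 34.431 g O.
Moles — Co: 63.4 / 58.93 = 1.076 mol; H: 2.169 / 1.008 = 2.152 mol; O: 34.431 / 16.00 = 2.152 mol
Smallest is Co at 1.076 mol; normalising gives Co 1.000, H 2.000, O 2.000
≈ 1:2:2 → CoH2O2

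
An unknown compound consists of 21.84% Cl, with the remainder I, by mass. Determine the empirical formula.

ClI

Assume 100 g: 21.84 g Cl, 78.16 g I.
n(Cl) = 21.84/35.45 = 0.6161, n(I) = 78.16/126.90 = 0.6159
Smallest is I at 0.6159 mol; normalising gives Cl 1.000, I 1.000
→ ClI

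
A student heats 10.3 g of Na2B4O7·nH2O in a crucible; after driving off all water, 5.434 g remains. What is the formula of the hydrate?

Mass of water lost = 10.3 − 5.434 = 4.866 g → 4.866 / 18.02 = 0.27 mol H2O
Molar mass of Na2B4O7 = 201.22 g/mol → mol Na2B4O7 = 5.434 / 201.22 = 0.02701
n = 0.27 / 0.02701 = 10.00 ≈ 10 → Na2B4O7·10H2O

Na2B4O7·10H2O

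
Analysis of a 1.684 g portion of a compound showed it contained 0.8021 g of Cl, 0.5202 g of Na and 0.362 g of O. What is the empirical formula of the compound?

ClNaO

Cl: 0.8021 g ÷ 35.45 g/mol = 0.02263 mol
Na: 0.5202 g ÷ 22.99 g/mol = 0.02263 mol
O: 0.362 g ÷ 16.00 g/mol = 0.02262 mol
Smallest is O at 0.02262 mol; normalising gives Cl 1.000, Na 1.000, O 1.000
→ ClNaO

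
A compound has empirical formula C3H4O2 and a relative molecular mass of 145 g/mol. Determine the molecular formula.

C6H8O4

Empirical-formula mass = 72.06 g/mol
n = 145 / 72.06 = 2.01 ≈ 2
Molecular formula = (C3H4O2)2 = C6H8O4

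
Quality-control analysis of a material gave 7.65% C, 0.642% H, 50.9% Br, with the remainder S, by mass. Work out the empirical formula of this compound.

CHBrS2

Assume 100 g: 7.65 g C, 0.642 g H, 50.9 g Br, 40.81 g S.
C: 7.65 g ÷ 12.01 g/mol = 0.637 mol
H: 0.642 g ÷ 1.008 g/mol = 0.6369 mol
Br: 50.9 g ÷ 79.90 g/mol = 0.637 mol
S: 40.81 g ÷ 32.07 g/mol = 1.273 mol
Divide by the smallest (0.6369 mol H): C 1.000, H 1.000, Br 1.000, S 1.998
≈ 1:1:1:2 → CHBrS2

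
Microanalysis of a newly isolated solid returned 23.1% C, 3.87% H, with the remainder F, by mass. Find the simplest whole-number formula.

Assume 100 g: 23.1 g C, 3.87 g H, 73.03 g F.
n(C) = 23.1/12.01 = 1.923, n(H) = 3.87/1.008 = 3.839, n(F) = 73.03/19.00 = 3.844
Smallest is C at 1.923 mol; normalising gives C 1.000, H 1.996, F 1.998
Ratio ≈ 1:2:2, so the empirical formula is CH2F2

CH2F2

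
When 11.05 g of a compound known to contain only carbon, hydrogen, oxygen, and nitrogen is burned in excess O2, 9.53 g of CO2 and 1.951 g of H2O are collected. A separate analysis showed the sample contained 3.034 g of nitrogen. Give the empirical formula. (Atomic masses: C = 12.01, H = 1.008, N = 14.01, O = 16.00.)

mol C = 9.53 / 44.01 = 0.2165; mass C = 0.2165 × 12.01 = 2.601 g
mol H = 2 × (1.951 / 18.02) = 0.2165; mass H = 0.2165 × 1.008 = 0.2183 g
mol N = 3.034 / 14.01 = 0.2166
mass O = 11.05 − (5.853) = 5.197 g → mol O = 0.3248
Ratios (÷ 0.2165): C 1.000, H 1.000, N 1.000, O 1.500
Multiply by 2: C 2.00, H 2.00, N 2.00, O 3.00 → C2H2N2O3

C2H2N2O3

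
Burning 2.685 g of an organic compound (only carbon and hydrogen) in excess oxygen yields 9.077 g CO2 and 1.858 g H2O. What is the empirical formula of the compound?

mol C = 9.077 / 44.01 = 0.2062; mass C = 0.2062 × 12.01 = 2.477 g
mol H = 2 × (1.858 / 18.02) = 0.2062; mass H = 0.2062 × 1.008 = 0.2079 g
Divide by the smallest (0.2062 mol H): C 1.000, H 1.000
→ CH

CH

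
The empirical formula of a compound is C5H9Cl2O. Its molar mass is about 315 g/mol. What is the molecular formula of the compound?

Empirical-formula mass = 156.02 g/mol
n = 315 / 156.02 = 2.02 ≈ 2
Molecular formula = (C5H9Cl2O)2 = C10H18Cl4O2

C10H18Cl4O2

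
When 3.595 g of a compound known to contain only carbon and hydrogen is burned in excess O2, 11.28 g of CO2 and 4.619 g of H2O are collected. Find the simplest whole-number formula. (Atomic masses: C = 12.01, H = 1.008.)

mol C = 11.28 / 44.01 = 0.2563; mass C = 0.2563 × 12.01 = 3.078 g
mol H = 2 × (4.619 / 18.02) = 0.5127; mass H = 0.5127 × 1.008 = 0.5168 g
Smallest is C at 0.2563 mol; normalising gives C 1.000, H 2.000
→ CH2

CH2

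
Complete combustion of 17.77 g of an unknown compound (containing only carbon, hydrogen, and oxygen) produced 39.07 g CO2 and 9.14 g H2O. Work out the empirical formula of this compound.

mol C = 39.07 / 44.01 = 0.8878; mass C = 0.8878 × 12.01 = 10.66 g
mol H = 2 × (9.14 / 18.02) = 1.014; mass H = 1.014 × 1.008 = 1.023 g
mass O = 17.77 − (11.68) = 6.086 g → mol O = 0.3803
Smallest is O at 0.3803 mol; normalising gives C 2.334, H 2.667, O 1.000
Scaling by 3: C 7.00, H 8.00, O 3.00 → C7H8O3

C7H8O3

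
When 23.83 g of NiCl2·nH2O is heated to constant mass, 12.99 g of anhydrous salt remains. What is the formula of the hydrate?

Mass of water lost = 23.83 − 12.99 = 10.84 g → 10.84 / 18.02 = 0.6016 mol H2O
Molar mass of NiCl2 = 129.59 g/mol → mol NiCl2 = 12.99 / 129.59 = 0.1002
n = 0.6016 / 0.1002 = 6.00 ≈ 6 → NiCl2·6H2O

NiCl2·6H2O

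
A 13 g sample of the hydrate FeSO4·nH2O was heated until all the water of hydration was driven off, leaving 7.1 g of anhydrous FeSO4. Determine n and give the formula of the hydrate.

Mass of water lost = 13 − 7.1 = 5.9 g → 5.9 / 18.02 = 0.3274 mol H2O
Molar mass of FeSO4 = 151.92 g/mol → mol FeSO4 = 7.1 / 151.92 = 0.04674
n = 0.3274 / 0.04674 = 7.01 ≈ 7 → FeSO4·7H2O

FeSO4·7H2O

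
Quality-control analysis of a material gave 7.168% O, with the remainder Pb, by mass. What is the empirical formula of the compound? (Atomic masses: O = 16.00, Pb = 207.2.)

OPb

Assume 100 g: 7.168 g O, 92.832 g Pb.
n(O) = 7.168/16.00 = 0.448, n(Pb) = 92.832/207.2 = 0.448
Divide by the smallest (0.448 mol O): O 1.000, Pb 1.000
≈ 1:1 → OPb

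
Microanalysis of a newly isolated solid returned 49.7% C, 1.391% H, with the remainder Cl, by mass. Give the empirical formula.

Assume 100 g: 49.7 g C, 1.391 g H, 48.909 g Cl.
Moles — C: 49.7 / 12.01 = 4.138 mol; H: 1.391 / 1.008 = 1.38 mol; Cl: 48.909 / 35.45 = 1.38 mol
Divide by the smallest (1.38 mol Cl): C 2.999, H 1.000, Cl 1.000
≈ 3:1:1 → C3HCl

C3HCl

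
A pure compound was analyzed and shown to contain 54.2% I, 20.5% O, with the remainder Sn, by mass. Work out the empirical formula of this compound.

I2O6Sn

Assume 100 g: 54.2 g I, 20.5 g O, 25.3 g Sn.
I: 54.2 g ÷ 126.90 g/mol = 0.4271 mol
O: 20.5 g ÷ 16.00 g/mol = 1.281 mol
Sn: 25.3 g ÷ 118.71 g/mol = 0.2131 mol
Ratios (÷ 0.2131): I 2.004, O 6.012, Sn 1.000
≈ 2:6:1 → I2O6Sn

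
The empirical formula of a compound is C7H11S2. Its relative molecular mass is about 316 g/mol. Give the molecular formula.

C14H22S4

Empirical-formula mass = 159.30 g/mol
n = 316 / 159.30 = 1.98 ≈ 2
Molecular formula = (C7H11S2)2 = C14H22S4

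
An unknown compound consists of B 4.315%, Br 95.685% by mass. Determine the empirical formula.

Assume 100 g: 4.315 g B, 95.685 g Br.
B: 4.315 g ÷ 10.81 g/mol = 0.3992 mol
Br: 95.685 g ÷ 79.90 g/mol = 1.198 mol
Divide by the smallest (0.3992 mol B): B 1.000, Br 3.000
Ratio ≈ 1:3, so the empirical formula is BBr3

BBr3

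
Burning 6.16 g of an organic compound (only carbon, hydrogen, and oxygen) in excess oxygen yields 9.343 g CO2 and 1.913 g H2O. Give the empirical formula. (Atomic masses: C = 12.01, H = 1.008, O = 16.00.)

CHO

mol C = 9.343 / 44.01 = 0.2123; mass C = 0.2123 × 12.01 = 2.550 g
mol H = 2 × (1.913 / 18.02) = 0.2123; mass H = 0.2123 × 1.008 = 0.2140 g
mass O = 6.16 − (2.764) = 3.396 g → mol O = 0.2123
Divide by the smallest (0.2123 mol O): C 1.000, H 1.000, O 1.000
Ratio ≈ 1:1:1, so the empirical formula is CHO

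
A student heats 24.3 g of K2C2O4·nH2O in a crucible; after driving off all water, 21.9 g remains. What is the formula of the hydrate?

K2C2O4·H2O

Mass of water lost = 24.3 − 21.9 = 2.4 g → 2.4 / 18.02 = 0.1332 mol H2O
Molar mass of K2C2O4 = 166.22 g/mol → mol K2C2O4 = 21.9 / 166.22 = 0.1318
n = 0.1332 / 0.1318 = 1.01 ≈ 1 → K2C2O4·H2O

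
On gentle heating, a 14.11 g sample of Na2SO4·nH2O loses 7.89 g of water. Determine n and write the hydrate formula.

Mass of anhydrous Na2SO4 = 14.11 − 7.89 = 6.22 g
mol H2O = 7.89 / 18.02 = 0.4378
Molar mass of Na2SO4 = 142.05 g/mol → mol Na2SO4 = 6.22 / 142.05 = 0.04379
n = 0.4378 / 0.04379 = 10.00 ≈ 10 → Na2SO4·10H2O

Na2SO4·10H2O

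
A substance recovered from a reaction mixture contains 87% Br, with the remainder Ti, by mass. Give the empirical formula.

Br4Ti

Assume 100 g: 87 g Br, 13 g Ti.
Br: 87 g ÷ 79.90 g/mol = 1.089 mol
Ti: 13 g ÷ 47.87 g/mol = 0.2716 mol
Divide by the smallest (0.2716 mol Ti): Br 4.010, Ti 1.000
≈ 4:1 → Br4Ti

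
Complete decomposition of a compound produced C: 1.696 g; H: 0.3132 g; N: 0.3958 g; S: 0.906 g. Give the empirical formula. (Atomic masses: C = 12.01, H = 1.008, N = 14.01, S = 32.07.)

C: 1.696 g ÷ 12.01 g/mol = 0.1412 mol
H: 0.3132 g ÷ 1.008 g/mol = 0.3107 mol
N: 0.3958 g ÷ 14.01 g/mol = 0.02825 mol
S: 0.906 g ÷ 32.07 g/mol = 0.02825 mol
Smallest is S at 0.02825 mol; normalising gives C 4.999, H 10.998, N 1.000, S 1.000
Ratio ≈ 5:11:1:1, so the empirical formula is C5H11NS

C5H11NS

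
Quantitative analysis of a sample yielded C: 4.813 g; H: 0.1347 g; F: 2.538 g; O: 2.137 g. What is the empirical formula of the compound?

n(C) = 4.813/12.01 = 0.4007, n(H) = 0.1347/1.008 = 0.1336, n(F) = 2.538/19.00 = 0.1336, n(O) = 2.137/16.00 = 0.1336
Divide by the smallest (0.1336 mol O): C 3.000, H 1.001, F 1.000, O 1.000
Ratio ≈ 3:1:1:1, so the empirical formula is C3HFO

C3HFO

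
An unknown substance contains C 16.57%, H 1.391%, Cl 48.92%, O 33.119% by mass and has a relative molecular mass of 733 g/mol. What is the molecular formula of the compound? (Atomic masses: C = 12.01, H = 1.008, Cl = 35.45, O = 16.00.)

Assume 100 g: 16.57 g C, 1.391 g H, 48.92 g Cl, 33.119 g O.
C: 16.57 g ÷ 12.01 g/mol = 1.38 mol
H: 1.391 g ÷ 1.008 g/mol = 1.38 mol
Cl: 48.92 g ÷ 35.45 g/mol = 1.38 mol
O: 33.119 g ÷ 16.00 g/mol = 2.07 mol
Smallest is C at 1.38 mol; normalising gives C 1.000, H 1.000, Cl 1.000, O 1.500
×2: C 2.00, H 2.00, Cl 2.00, O 3.00 → C2H2Cl2O3
Empirical-formula mass = 144.94 g/mol
n = 733 / 144.94 = 5.06 ≈ 5
Molecular formula = (C2H2Cl2O3)×5 = C10H10Cl10O15

C10H10Cl10O15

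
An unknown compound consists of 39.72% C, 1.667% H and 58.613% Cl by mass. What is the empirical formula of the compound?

C2HCl

Assume 100 g: 39.72 g C, 1.667 g H, 58.613 g Cl.
C: 39.72 g ÷ 12.01 g/mol = 3.307 mol
H: 1.667 g ÷ 1.008 g/mol = 1.654 mol
Cl: 58.613 g ÷ 35.45 g/mol = 1.653 mol
Divide by the smallest (1.653 mol Cl): C 2.000, H 1.000, Cl 1.000
→ C2HCl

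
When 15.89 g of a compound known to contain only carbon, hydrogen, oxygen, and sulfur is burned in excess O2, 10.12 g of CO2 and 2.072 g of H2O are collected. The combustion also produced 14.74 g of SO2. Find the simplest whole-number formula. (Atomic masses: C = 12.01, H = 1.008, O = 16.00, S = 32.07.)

mol C = 10.12 / 44.01 = 0.2299; mass C = 0.2299 × 12.01 = 2.762 g
mol H = 2 × (2.072 / 18.02) = 0.2300; mass H = 0.2300 × 1.008 = 0.2318 g
mol S = 14.74 / 64.07 = 0.2301; mass S = 7.378 g
mass O = 15.89 − (10.37) = 5.518 g → mol O = 0.3449
Smallest is C at 0.2299 mol; normalising gives C 1.000, H 1.000, O 1.500, S 1.000
Multiply by 2: C 2.00, H 2.00, O 3.00, S 2.00 → C2H2O3S2

C2H2O3S2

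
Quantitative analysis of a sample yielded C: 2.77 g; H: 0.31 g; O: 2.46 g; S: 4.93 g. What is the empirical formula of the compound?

C3H4O2S2

n(C) = 2.77/12.01 = 0.2306, n(H) = 0.31/1.008 = 0.3075, n(O) = 2.46/16.00 = 0.1537, n(S) = 4.93/32.07 = 0.1537
Smallest is S at 0.1537 mol; normalising gives C 1.500, H 2.001, O 1.000, S 1.000
×2: C 3.00, H 4.00, O 2.00, S 2.00 → C3H4O2S2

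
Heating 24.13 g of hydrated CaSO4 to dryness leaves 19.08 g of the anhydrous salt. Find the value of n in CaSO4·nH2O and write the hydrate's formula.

CaSO4·2H2O

Mass of water lost = 24.13 − 19.08 = 5.05 g → 5.05 / 18.02 = 0.2802 mol H2O
Molar mass of CaSO4 = 136.15 g/mol → mol CaSO4 = 19.08 / 136.15 = 0.1401
n = 0.2802 / 0.1401 = 2.00 ≈ 2 → CaSO4·2H2O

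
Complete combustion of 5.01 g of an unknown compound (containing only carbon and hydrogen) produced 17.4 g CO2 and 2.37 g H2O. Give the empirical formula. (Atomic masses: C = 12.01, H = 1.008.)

mol C = 17.4 / 44.01 = 0.3954; mass C = 0.3954 × 12.01 = 4.748 g
mol H = 2 × (2.37 / 18.02) = 0.2630; mass H = 0.2630 × 1.008 = 0.2651 g
Ratios (÷ 0.263): C 1.503, H 1.000
Scaling by 2: C 3.01, H 2.00 → C3H2

C3H2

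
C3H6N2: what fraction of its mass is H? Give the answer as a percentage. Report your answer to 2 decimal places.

Molar mass = 3(12.01) + 6(1.008) + 2(14.01) = 70.098 g/mol
Mass of H per mole = 6 × 1.008 = 6.048 g
% H = 6.048 / 70.098 × 100 = 8.63%

8.63%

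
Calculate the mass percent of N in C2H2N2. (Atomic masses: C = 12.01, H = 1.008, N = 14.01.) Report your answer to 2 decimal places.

Molar mass = 2(12.01) + 2(1.008) + 2(14.01) = 54.056 g/mol
Mass of N per mole = 2 × 14.01 = 28.020 g
% N = 28.020 / 54.056 × 100 = 51.84%

51.84%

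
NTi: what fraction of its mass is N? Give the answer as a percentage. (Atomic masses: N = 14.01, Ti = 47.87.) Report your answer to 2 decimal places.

Molar mass = 1(14.01) + 1(47.87) = 61.880 g/mol
Mass of N per mole = 1 × 14.01 = 14.010 g
% N = 14.010 / 61.880 × 100 = 22.64%

22.64%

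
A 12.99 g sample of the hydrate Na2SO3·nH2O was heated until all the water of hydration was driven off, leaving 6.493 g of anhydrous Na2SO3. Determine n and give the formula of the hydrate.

Na2SO3·7H2O

Mass of water lost = 12.99 − 6.493 = 6.497 g → 6.497 / 18.02 = 0.3605 mol H2O
Molar mass of Na2SO3 = 126.05 g/mol → mol Na2SO3 = 6.493 / 126.05 = 0.05151
n = 0.3605 / 0.05151 = 7.00 ≈ 7 → Na2SO3·7H2O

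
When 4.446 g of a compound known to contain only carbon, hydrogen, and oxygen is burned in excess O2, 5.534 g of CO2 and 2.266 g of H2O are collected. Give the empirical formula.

C3H6O4

mol C = 5.534 / 44.01 = 0.1257; mass C = 0.1257 × 12.01 = 1.510 g
mol H = 2 × (2.266 / 18.02) = 0.2515; mass H = 0.2515 × 1.008 = 0.2535 g
mass O = 4.446 − (1.764) = 2.682 g → mol O = 0.1676
Smallest is C at 0.1257 mol; normalising gives C 1.000, H 2.000, O 1.333
Multiply by 3: C 3.00, H 6.00, O 4.00 → C3H6O4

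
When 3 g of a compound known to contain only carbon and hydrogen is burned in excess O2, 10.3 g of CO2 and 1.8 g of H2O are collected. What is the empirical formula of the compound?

C7H6

mol C = 10.3 / 44.01 = 0.2340; mass C = 0.2340 × 12.01 = 2.811 g
mol H = 2 × (1.8 / 18.02) = 0.1998; mass H = 0.1998 × 1.008 = 0.2014 g
Smallest is H at 0.1998 mol; normalising gives C 1.171, H 1.000
Scaling by 6: C 7.03, H 6.00 → C7H6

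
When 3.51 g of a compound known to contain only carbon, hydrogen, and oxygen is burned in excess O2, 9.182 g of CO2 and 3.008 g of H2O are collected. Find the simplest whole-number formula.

C5H8O

mol C = 9.182 / 44.01 = 0.2086; mass C = 0.2086 × 12.01 = 2.506 g
mol H = 2 × (3.008 / 18.02) = 0.3339; mass H = 0.3339 × 1.008 = 0.3365 g
mass O = 3.51 − (2.842) = 0.6678 g → mol O = 0.04174
Smallest is O at 0.04174 mol; normalising gives C 4.999, H 7.999, O 1.000
≈ 5:8:1 → C5H8O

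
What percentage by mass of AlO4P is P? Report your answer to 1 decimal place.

Molar mass = 1(26.98) + 4(16.00) + 1(30.97) = 121.950 g/mol
Mass of P per mole = 1 × 30.97 = 30.970 g
% P = 30.970 / 121.950 × 100 = 25.4%

25.4%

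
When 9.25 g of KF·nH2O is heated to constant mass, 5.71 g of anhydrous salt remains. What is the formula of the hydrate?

Mass of water lost = 9.25 − 5.71 = 3.54 g → 3.54 / 18.02 = 0.1964 mol H2O
Molar mass of KF = 58.10 g/mol → mol KF = 5.71 / 58.10 = 0.09828
n = 0.1964 / 0.09828 = 2.00 ≈ 2 → KF·2H2O

KF·2H2O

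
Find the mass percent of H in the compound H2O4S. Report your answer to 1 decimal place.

2.1%

Molar mass = 2(1.008) + 4(16.00) + 1(32.07) = 98.086 g/mol
Mass of H per mole = 2 × 1.008 = 2.016 g
% H = 2.016 / 98.086 × 100 = 2.1%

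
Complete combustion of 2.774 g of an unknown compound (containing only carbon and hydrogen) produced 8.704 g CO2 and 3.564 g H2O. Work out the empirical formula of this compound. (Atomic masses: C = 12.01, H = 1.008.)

CH2

mol C = 8.704 / 44.01 = 0.1978; mass C = 0.1978 × 12.01 = 2.375 g
mol H = 2 × (3.564 / 18.02) = 0.3956; mass H = 0.3956 × 1.008 = 0.3987 g
Divide by the smallest (0.1978 mol C): C 1.000, H 2.000
≈ 1:2 → CH2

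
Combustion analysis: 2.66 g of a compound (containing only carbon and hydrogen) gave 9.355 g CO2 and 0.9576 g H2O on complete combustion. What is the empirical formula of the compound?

C2H

mol C = 9.355 / 44.01 = 0.2126; mass C = 0.2126 × 12.01 = 2.553 g
mol H = 2 × (0.9576 / 18.02) = 0.1063; mass H = 0.1063 × 1.008 = 0.1071 g
Smallest is H at 0.1063 mol; normalising gives C 2.000, H 1.000
→ C2H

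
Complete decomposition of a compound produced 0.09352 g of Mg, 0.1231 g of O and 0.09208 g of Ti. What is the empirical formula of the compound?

n(Mg) = 0.09352/24.31 = 0.003847, n(O) = 0.1231/16.00 = 0.007694, n(Ti) = 0.09208/47.87 = 0.001924
Smallest is Ti at 0.001924 mol; normalising gives Mg 2.000, O 4.000, Ti 1.000
Ratio ≈ 2:4:1, so the empirical formula is Mg2O4Ti

Mg2O4Ti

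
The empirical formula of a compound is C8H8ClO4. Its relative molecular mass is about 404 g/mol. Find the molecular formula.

C16H16Cl2O8

Empirical-formula mass = 203.59 g/mol
n = 404 / 203.59 = 1.98 ≈ 2
Molecular formula = (C8H8ClO4)2 = C16H16Cl2O8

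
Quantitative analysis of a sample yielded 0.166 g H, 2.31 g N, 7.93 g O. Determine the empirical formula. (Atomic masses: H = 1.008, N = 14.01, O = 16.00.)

n(H) = 0.166/1.008 = 0.1647, n(N) = 2.31/14.01 = 0.1649, n(O) = 7.93/16.00 = 0.4956
Smallest is H at 0.1647 mol; normalising gives H 1.000, N 1.001, O 3.010
Ratio ≈ 1:1:3, so the empirical formula is HNO3

HNO3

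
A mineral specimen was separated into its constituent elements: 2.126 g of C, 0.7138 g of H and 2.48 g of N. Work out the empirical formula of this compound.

CH4N

Moles — C: 2.126 / 12.01 = 0.177 mol; H: 0.7138 / 1.008 = 0.7081 mol; N: 2.48 / 14.01 = 0.177 mol
Smallest is N at 0.177 mol; normalising gives C 1.000, H 4.000, N 1.000
Ratio ≈ 1:4:1, so the empirical formula is CH4N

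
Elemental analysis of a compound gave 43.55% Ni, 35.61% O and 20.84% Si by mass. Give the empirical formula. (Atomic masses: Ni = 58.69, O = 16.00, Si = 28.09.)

NiO3Si

Assume 100 g: 43.55 g Ni, 35.61 g O, 20.84 g Si.
Ni: 43.55 g ÷ 58.69 g/mol = 0.742 mol
O: 35.61 g ÷ 16.00 g/mol = 2.226 mol
Si: 20.84 g ÷ 28.09 g/mol = 0.7419 mol
Ratios (÷ 0.7419): Ni 1.000, O 3.000, Si 1.000
Ratio ≈ 1:3:1, so the empirical formula is NiO3Si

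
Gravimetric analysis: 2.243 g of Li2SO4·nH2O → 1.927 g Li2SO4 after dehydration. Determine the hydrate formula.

Li2SO4·H2O

Mass of water lost = 2.243 − 1.927 = 0.316 g → 0.316 / 18.02 = 0.01754 mol H2O
Molar mass of Li2SO4 = 109.95 g/mol → mol Li2SO4 = 1.927 / 109.95 = 0.01753
n = 0.01754 / 0.01753 = 1.00 ≈ 1 → Li2SO4·H2O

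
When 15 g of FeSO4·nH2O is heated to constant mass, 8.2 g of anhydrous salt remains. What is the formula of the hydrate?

FeSO4·7H2O

Mass of water lost = 15 − 8.2 = 6.8 g → 6.8 / 18.02 = 0.3774 mol H2O
Molar mass of FeSO4 = 151.92 g/mol → mol FeSO4 = 8.2 / 151.92 = 0.05398
n = 0.3774 / 0.05398 = 6.99 ≈ 7 → FeSO4·7H2O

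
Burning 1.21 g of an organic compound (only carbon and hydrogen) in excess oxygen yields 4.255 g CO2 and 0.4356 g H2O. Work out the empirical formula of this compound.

mol C = 4.255 / 44.01 = 0.09668; mass C = 0.09668 × 12.01 = 1.161 g
mol H = 2 × (0.4356 / 18.02) = 0.04835; mass H = 0.04835 × 1.008 = 0.04873 g
Ratios (÷ 0.04835): C 2.000, H 1.000
≈ 2:1 → C2H

C2H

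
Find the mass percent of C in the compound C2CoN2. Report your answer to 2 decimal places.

21.65%

Molar mass = 2(12.01) + 1(58.93) + 2(14.01) = 110.970 g/mol
Mass of C per mole = 2 × 12.01 = 24.020 g
% C = 24.020 / 110.970 × 100 = 21.65%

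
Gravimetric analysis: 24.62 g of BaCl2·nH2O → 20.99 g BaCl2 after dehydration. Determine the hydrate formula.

Mass of water lost = 24.62 − 20.99 = 3.63 g → 3.63 / 18.02 = 0.2014 mol H2O
Molar mass of BaCl2 = 208.23 g/mol → mol BaCl2 = 20.99 / 208.23 = 0.1008
n = 0.2014 / 0.1008 = 2.00 ≈ 2 → BaCl2·2H2O

BaCl2·2H2O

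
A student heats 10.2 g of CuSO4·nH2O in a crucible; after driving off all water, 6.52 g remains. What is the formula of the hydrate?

CuSO4·5H2O

Mass of water lost = 10.2 − 6.52 = 3.68 g → 3.68 / 18.02 = 0.2042 mol H2O
Molar mass of CuSO4 = 159.62 g/mol → mol CuSO4 = 6.52 / 159.62 = 0.04085
n = 0.2042 / 0.04085 = 5.00 ≈ 5 → CuSO4·5H2O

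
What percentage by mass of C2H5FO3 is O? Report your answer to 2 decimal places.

Molar mass = 2(12.01) + 5(1.008) + 1(19.00) + 3(16.00) = 96.060 g/mol
Mass of O per mole = 3 × 16.00 = 48.000 g
% O = 48.000 / 96.060 × 100 = 49.97%

49.97%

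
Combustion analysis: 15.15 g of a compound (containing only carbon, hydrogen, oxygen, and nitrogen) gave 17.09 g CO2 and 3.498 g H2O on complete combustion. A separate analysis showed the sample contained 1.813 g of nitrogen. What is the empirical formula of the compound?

mol C = 17.09 / 44.01 = 0.3883; mass C = 0.3883 × 12.01 = 4.664 g
mol H = 2 × (3.498 / 18.02) = 0.3882; mass H = 0.3882 × 1.008 = 0.3913 g
mol N = 1.813 / 14.01 = 0.1294
mass O = 15.15 − (6.868) = 8.282 g → mol O = 0.5176
Ratios (÷ 0.1294): C 3.001, H 3.000, N 1.000, O 4.000
Ratio ≈ 3:3:1:4, so the empirical formula is C3H3NO4

C3H3NO4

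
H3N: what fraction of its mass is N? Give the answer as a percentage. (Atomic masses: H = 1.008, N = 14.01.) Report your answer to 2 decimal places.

82.25%

Molar mass = 3(1.008) + 1(14.01) = 17.034 g/mol
Mass of N per mole = 1 × 14.01 = 14.010 g
% N = 14.010 / 17.034 × 100 = 82.25%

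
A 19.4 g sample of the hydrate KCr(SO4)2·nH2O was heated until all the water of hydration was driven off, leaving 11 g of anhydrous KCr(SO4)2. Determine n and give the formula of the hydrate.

Mass of water lost = 19.4 − 11 = 8.4 g → 8.4 / 18.02 = 0.4661 mol H2O
Molar mass of KCr(SO4)2 = 283.24 g/mol → mol KCr(SO4)2 = 11 / 283.24 = 0.03884
n = 0.4661 / 0.03884 = 12.00 ≈ 12 → KCr(SO4)2·12H2O

KCr(SO4)2·12H2O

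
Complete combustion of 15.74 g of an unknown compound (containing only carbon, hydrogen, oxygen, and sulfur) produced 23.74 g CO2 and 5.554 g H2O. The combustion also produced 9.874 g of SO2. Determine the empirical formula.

C7H8O3S2

mol C = 23.74 / 44.01 = 0.5394; mass C = 0.5394 × 12.01 = 6.478 g
mol H = 2 × (5.554 / 18.02) = 0.6164; mass H = 0.6164 × 1.008 = 0.6214 g
mol S = 9.874 / 64.07 = 0.1541; mass S = 4.942 g
mass O = 15.74 − (12.04) = 3.698 g → mol O = 0.2311
Smallest is S at 0.1541 mol; normalising gives C 3.500, H 4.000, O 1.500, S 1.000
Multiply by 2: C 7.00, H 8.00, O 3.00, S 2.00 → C7H8O3S2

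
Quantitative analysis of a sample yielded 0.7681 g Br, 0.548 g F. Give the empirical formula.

Br: 0.7681 g ÷ 79.90 g/mol = 0.009613 mol
F: 0.548 g ÷ 19.00 g/mol = 0.02884 mol
Smallest is Br at 0.009613 mol; normalising gives Br 1.000, F 3.000
≈ 1:3 → BrF3

BrF3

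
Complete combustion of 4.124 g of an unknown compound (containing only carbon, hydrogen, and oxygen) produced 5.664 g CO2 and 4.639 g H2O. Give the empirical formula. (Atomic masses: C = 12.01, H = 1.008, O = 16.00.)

mol C = 5.664 / 44.01 = 0.1287; mass C = 0.1287 × 12.01 = 1.546 g
mol H = 2 × (4.639 / 18.02) = 0.5149; mass H = 0.5149 × 1.008 = 0.5190 g
mass O = 4.124 − (2.065) = 2.059 g → mol O = 0.1287
Divide by the smallest (0.1287 mol C): C 1.000, H 4.001, O 1.000
≈ 1:4:1 → CH4O

CH4O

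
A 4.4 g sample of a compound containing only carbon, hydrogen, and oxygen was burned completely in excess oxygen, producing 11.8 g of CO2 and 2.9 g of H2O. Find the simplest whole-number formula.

C5H6O

mol C = 11.8 / 44.01 = 0.2681; mass C = 0.2681 × 12.01 = 3.220 g
mol H = 2 × (2.9 / 18.02) = 0.3219; mass H = 0.3219 × 1.008 = 0.3244 g
mass O = 4.4 − (3.545) = 0.8554 g → mol O = 0.05346
Smallest is O at 0.05346 mol; normalising gives C 5.015, H 6.020, O 1.000
Ratio ≈ 5:6:1, so the empirical formula is C5H6O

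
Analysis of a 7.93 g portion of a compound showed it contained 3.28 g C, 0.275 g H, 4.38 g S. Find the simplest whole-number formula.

Moles — C: 3.28 / 12.01 = 0.2731 mol; H: 0.275 / 1.008 = 0.2728 mol; S: 4.38 / 32.07 = 0.1366 mol
Divide by the smallest (0.1366 mol S): C 2.000, H 1.998, S 1.000
≈ 2:2:1 → C2H2S

C2H2S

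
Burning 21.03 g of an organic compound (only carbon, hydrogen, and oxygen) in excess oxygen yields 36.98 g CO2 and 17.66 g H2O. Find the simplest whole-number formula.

mol C = 36.98 / 44.01 = 0.8403; mass C = 0.8403 × 12.01 = 10.09 g
mol H = 2 × (17.66 / 18.02) = 1.960; mass H = 1.960 × 1.008 = 1.976 g
mass O = 21.03 − (12.07) = 8.963 g → mol O = 0.5602
Ratios (÷ 0.5602): C 1.500, H 3.499, O 1.000
×2: C 3.00, H 7.00, O 2.00 → C3H7O2

C3H7O2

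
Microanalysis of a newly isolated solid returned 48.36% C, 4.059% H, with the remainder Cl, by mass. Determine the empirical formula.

C3H3Cl

Assume 100 g: 48.36 g C, 4.059 g H, 47.581 g Cl.
n(C) = 48.36/12.01 = 4.027, n(H) = 4.059/1.008 = 4.027, n(Cl) = 47.581/35.45 = 1.342
Ratios (÷ 1.342): C 3.000, H 3.000, Cl 1.000
→ C3H3Cl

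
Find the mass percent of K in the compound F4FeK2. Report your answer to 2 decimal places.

Molar mass = 4(19.00) + 1(55.85) + 2(39.10) = 210.050 g/mol
Mass of K per mole = 2 × 39.10 = 78.200 g
% K = 78.200 / 210.050 × 100 = 37.23%

37.23%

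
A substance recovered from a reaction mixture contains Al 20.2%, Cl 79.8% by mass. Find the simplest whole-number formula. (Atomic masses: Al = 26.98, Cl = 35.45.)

AlCl3

Assume 100 g: 20.2 g Al, 79.8 g Cl.
Moles — Al: 20.2 / 26.98 = 0.7487 mol; Cl: 79.8 / 35.45 = 2.251 mol
Ratios (÷ 0.7487): Al 1.000, Cl 3.007
→ AlCl3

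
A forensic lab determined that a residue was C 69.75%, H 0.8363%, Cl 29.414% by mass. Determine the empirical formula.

C7HCl

Assume 100 g: 69.75 g C, 0.8363 g H, 29.414 g Cl.
Moles — C: 69.75 / 12.01 = 5.808 mol; H: 0.8363 / 1.008 = 0.8297 mol; Cl: 29.414 / 35.45 = 0.8297 mol
Ratios (÷ 0.8297): C 7.000, H 1.000, Cl 1.000
≈ 7:1:1 → C7HCl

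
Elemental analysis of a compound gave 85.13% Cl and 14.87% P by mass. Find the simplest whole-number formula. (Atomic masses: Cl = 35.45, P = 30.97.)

Cl5P

Assume 100 g: 85.13 g Cl, 14.87 g P.
Cl: 85.13 g ÷ 35.45 g/mol = 2.401 mol
P: 14.87 g ÷ 30.97 g/mol = 0.4801 mol
Smallest is P at 0.4801 mol; normalising gives Cl 5.001, P 1.000
≈ 5:1 → Cl5P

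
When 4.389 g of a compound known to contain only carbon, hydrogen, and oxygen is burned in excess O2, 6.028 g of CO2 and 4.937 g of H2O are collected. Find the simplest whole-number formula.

mol C = 6.028 / 44.01 = 0.1370; mass C = 0.1370 × 12.01 = 1.645 g
mol H = 2 × (4.937 / 18.02) = 0.5479; mass H = 0.5479 × 1.008 = 0.5523 g
mass O = 4.389 − (2.197) = 2.192 g → mol O = 0.1370
Smallest is C at 0.137 mol; normalising gives C 1.000, H 4.001, O 1.000
→ CH4O

CH4O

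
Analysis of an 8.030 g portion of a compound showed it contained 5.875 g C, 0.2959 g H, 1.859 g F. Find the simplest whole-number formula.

C5H3F

n(C) = 5.875/12.01 = 0.4892, n(H) = 0.2959/1.008 = 0.2936, n(F) = 1.859/19.00 = 0.09784
Smallest is F at 0.09784 mol; normalising gives C 5.000, H 3.000, F 1.000
→ C5H3F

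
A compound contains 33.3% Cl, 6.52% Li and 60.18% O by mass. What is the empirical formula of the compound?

ClLiO4

Assume 100 g: 33.3 g Cl, 6.52 g Li, 60.18 g O.
n(Cl) = 33.3/35.45 = 0.9394, n(Li) = 6.52/6.94 = 0.9395, n(O) = 60.18/16.00 = 3.761
Ratios (÷ 0.9394): Cl 1.000, Li 1.000, O 4.004
→ ClLiO4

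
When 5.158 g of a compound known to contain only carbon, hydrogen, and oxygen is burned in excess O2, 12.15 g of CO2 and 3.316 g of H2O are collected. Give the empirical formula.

C3H4O

mol C = 12.15 / 44.01 = 0.2761; mass C = 0.2761 × 12.01 = 3.316 g
mol H = 2 × (3.316 / 18.02) = 0.3680; mass H = 0.3680 × 1.008 = 0.3710 g
mass O = 5.158 − (3.687) = 1.471 g → mol O = 0.09196
Divide by the smallest (0.09196 mol O): C 3.002, H 4.002, O 1.000
Ratio ≈ 3:4:1, so the empirical formula is C3H4O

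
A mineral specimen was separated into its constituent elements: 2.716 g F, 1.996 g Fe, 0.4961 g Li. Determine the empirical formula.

n(F) = 2.716/19.00 = 0.1429, n(Fe) = 1.996/55.85 = 0.03574, n(Li) = 0.4961/6.94 = 0.07148
Divide by the smallest (0.03574 mol Fe): F 4.000, Fe 1.000, Li 2.000
≈ 4:1:2 → F4FeLi2

F4FeLi2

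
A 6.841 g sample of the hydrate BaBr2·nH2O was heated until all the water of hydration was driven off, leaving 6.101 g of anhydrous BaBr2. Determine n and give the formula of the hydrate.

Mass of water lost = 6.841 − 6.101 = 0.74 g → 0.74 / 18.02 = 0.04107 mol H2O
Molar mass of BaBr2 = 297.13 g/mol → mol BaBr2 = 6.101 / 297.13 = 0.02053
n = 0.04107 / 0.02053 = 2.00 ≈ 2 → BaBr2·2H2O

BaBr2·2H2O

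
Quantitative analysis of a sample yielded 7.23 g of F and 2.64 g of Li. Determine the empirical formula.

FLi

F: 7.23 g ÷ 19.00 g/mol = 0.3805 mol
Li: 2.64 g ÷ 6.94 g/mol = 0.3804 mol
Smallest is Li at 0.3804 mol; normalising gives F 1.000, Li 1.000
≈ 1:1 → FLi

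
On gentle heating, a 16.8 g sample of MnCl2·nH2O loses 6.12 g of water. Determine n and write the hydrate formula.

MnCl2·4H2O

Mass of anhydrous MnCl2 = 16.8 − 6.12 = 10.68 g
mol H2O = 6.12 / 18.02 = 0.3396
Molar mass of MnCl2 = 125.84 g/mol → mol MnCl2 = 10.68 / 125.84 = 0.08487
n = 0.3396 / 0.08487 = 4.00 ≈ 4 → MnCl2·4H2O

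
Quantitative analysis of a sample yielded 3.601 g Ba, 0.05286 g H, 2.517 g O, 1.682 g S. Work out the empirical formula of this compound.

BaH2O6S2

Ba: 3.601 g ÷ 137.33 g/mol = 0.02622 mol
H: 0.05286 g ÷ 1.008 g/mol = 0.05244 mol
O: 2.517 g ÷ 16.00 g/mol = 0.1573 mol
S: 1.682 g ÷ 32.07 g/mol = 0.05245 mol
Divide by the smallest (0.02622 mol Ba): Ba 1.000, H 2.000, O 5.999, S 2.000
Ratio ≈ 1:2:6:2, so the empirical formula is BaH2O6S2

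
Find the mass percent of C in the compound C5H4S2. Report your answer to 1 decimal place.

46.8%

Molar mass = 5(12.01) + 4(1.008) + 2(32.07) = 128.222 g/mol
Mass of C per mole = 5 × 12.01 = 60.050 g
% C = 60.050 / 128.222 × 100 = 46.8%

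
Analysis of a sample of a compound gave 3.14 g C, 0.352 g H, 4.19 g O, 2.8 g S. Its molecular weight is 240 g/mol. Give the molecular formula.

n(C) = 3.14/12.01 = 0.2614, n(H) = 0.352/1.008 = 0.3492, n(O) = 4.19/16.00 = 0.2619, n(S) = 2.8/32.07 = 0.08731
Ratios (÷ 0.08731): C 2.995, H 4.000, O 2.999, S 1.000
≈ 3:4:3:1 → C3H4O3S
Empirical-formula mass = 120.13 g/mol
n = 240 / 120.13 = 2.00 ≈ 2
Molecular formula = (C3H4O3S)×2 = C6H8O6S2

C6H8O6S2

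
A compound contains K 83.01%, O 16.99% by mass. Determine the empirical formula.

K2O

Assume 100 g: 83.01 g K, 16.99 g O.
Moles — K: 83.01 / 39.10 = 2.123 mol; O: 16.99 / 16.00 = 1.062 mol
Smallest is O at 1.062 mol; normalising gives K 1.999, O 1.000
→ K2O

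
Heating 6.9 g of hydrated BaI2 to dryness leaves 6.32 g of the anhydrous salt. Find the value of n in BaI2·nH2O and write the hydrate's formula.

BaI2·2H2O

Mass of water lost = 6.9 − 6.32 = 0.58 g → 0.58 / 18.02 = 0.03219 mol H2O
Molar mass of BaI2 = 391.13 g/mol → mol BaI2 = 6.32 / 391.13 = 0.01616
n = 0.03219 / 0.01616 = 1.99 ≈ 2 → BaI2·2H2O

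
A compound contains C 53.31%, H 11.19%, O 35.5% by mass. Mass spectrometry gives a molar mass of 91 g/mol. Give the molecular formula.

C4H10O2

Assume 100 g: 53.31 g C, 11.19 g H, 35.5 g O.
Moles — C: 53.31 / 12.01 = 4.439 mol; H: 11.19 / 1.008 = 11.1 mol; O: 35.5 / 16.00 = 2.219 mol
Smallest is O at 2.219 mol; normalising gives C 2.001, H 5.003, O 1.000
Ratio ≈ 2:5:1, so the empirical formula is C2H5O
Empirical-formula mass = 45.06 g/mol
n = 91 / 45.06 = 2.02 ≈ 2
Molecular formula = (C2H5O)×2 = C4H10O2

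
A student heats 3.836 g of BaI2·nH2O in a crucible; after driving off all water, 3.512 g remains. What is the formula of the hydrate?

BaI2·2H2O

Mass of water lost = 3.836 − 3.512 = 0.324 g → 0.324 / 18.02 = 0.01798 mol H2O
Molar mass of BaI2 = 391.13 g/mol → mol BaI2 = 3.512 / 391.13 = 0.008979
n = 0.01798 / 0.008979 = 2.00 ≈ 2 → BaI2·2H2O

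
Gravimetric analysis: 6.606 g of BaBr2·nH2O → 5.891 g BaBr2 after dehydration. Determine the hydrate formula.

Mass of water lost = 6.606 − 5.891 = 0.715 g → 0.715 / 18.02 = 0.03968 mol H2O
Molar mass of BaBr2 = 297.13 g/mol → mol BaBr2 = 5.891 / 297.13 = 0.01983
n = 0.03968 / 0.01983 = 2.00 ≈ 2 → BaBr2·2H2O

BaBr2·2H2O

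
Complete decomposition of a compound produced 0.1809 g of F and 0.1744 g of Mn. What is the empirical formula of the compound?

F3Mn

Moles — F: 0.1809 / 19.00 = 0.009521 mol; Mn: 0.1744 / 54.94 = 0.003174 mol
Divide by the smallest (0.003174 mol Mn): F 2.999, Mn 1.000
→ F3Mn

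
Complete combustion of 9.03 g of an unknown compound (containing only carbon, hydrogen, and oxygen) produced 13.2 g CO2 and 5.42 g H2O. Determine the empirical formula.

mol C = 13.2 / 44.01 = 0.2999; mass C = 0.2999 × 12.01 = 3.602 g
mol H = 2 × (5.42 / 18.02) = 0.6016; mass H = 0.6016 × 1.008 = 0.6064 g
mass O = 9.03 − (4.209) = 4.821 g → mol O = 0.3013
Ratios (÷ 0.2999): C 1.000, H 2.006, O 1.005
Ratio ≈ 1:2:1, so the empirical formula is CH2O

CH2O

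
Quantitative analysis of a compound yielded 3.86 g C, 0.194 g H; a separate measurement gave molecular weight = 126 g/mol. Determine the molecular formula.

C10H6

Moles — C: 3.86 / 12.01 = 0.3214 mol; H: 0.194 / 1.008 = 0.1925 mol
Smallest is H at 0.1925 mol; normalising gives C 1.670, H 1.000
Scaling by 3: C 5.01, H 3.00 → C5H3
Empirical-formula mass = 63.07 g/mol
n = 126 / 63.07 = 2.00 ≈ 2
Molecular formula = (C5H3)×2 = C10H6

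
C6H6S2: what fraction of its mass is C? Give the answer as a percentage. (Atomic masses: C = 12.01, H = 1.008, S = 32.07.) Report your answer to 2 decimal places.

50.66%

Molar mass = 6(12.01) + 6(1.008) + 2(32.07) = 142.248 g/mol
Mass of C per mole = 6 × 12.01 = 72.060 g
% C = 72.060 / 142.248 × 100 = 50.66%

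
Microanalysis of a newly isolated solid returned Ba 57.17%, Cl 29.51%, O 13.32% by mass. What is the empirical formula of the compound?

Assume 100 g: 57.17 g Ba, 29.51 g Cl, 13.32 g O.
n(Ba) = 57.17/137.33 = 0.4163, n(Cl) = 29.51/35.45 = 0.8324, n(O) = 13.32/16.00 = 0.8325
Ratios (÷ 0.4163): Ba 1.000, Cl 2.000, O 2.000
Ratio ≈ 1:2:2, so the empirical formula is BaCl2O2

BaCl2O2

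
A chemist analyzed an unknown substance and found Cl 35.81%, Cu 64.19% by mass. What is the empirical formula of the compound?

Assume 100 g: 35.81 g Cl, 64.19 g Cu.
n(Cl) = 35.81/35.45 = 1.01, n(Cu) = 64.19/63.55 = 1.01
Ratios (÷ 1.01): Cl 1.000, Cu 1.000
≈ 1:1 → ClCu

ClCu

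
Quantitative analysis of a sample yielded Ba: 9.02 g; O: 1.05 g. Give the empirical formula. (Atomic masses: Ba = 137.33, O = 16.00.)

Moles — Ba: 9.02 / 137.33 = 0.06568 mol; O: 1.05 / 16.00 = 0.06563 mol
Divide by the smallest (0.06563 mol O): Ba 1.001, O 1.000
≈ 1:1 → BaO

BaO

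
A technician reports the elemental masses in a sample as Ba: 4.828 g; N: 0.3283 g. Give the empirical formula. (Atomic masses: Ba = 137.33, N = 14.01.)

Moles — Ba: 4.828 / 137.33 = 0.03516 mol; N: 0.3283 / 14.01 = 0.02343 mol
Divide by the smallest (0.02343 mol N): Ba 1.500, N 1.000
×2: Ba 3.00, N 2.00 → Ba3N2

Ba3N2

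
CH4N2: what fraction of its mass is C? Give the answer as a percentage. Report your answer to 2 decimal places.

Molar mass = 1(12.01) + 4(1.008) + 2(14.01) = 44.062 g/mol
Mass of C per mole = 1 × 12.01 = 12.010 g
% C = 12.010 / 44.062 × 100 = 27.26%

27.26%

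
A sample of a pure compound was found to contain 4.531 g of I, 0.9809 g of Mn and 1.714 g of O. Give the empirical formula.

I2MnO6

n(I) = 4.531/126.90 = 0.03571, n(Mn) = 0.9809/54.94 = 0.01785, n(O) = 1.714/16.00 = 0.1071
Smallest is Mn at 0.01785 mol; normalising gives I 2.000, Mn 1.000, O 6.000
→ I2MnO6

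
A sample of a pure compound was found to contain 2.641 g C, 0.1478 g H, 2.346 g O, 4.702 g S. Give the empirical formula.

C3H2O2S2

n(C) = 2.641/12.01 = 0.2199, n(H) = 0.1478/1.008 = 0.1466, n(O) = 2.346/16.00 = 0.1466, n(S) = 4.702/32.07 = 0.1466
Smallest is S at 0.1466 mol; normalising gives C 1.500, H 1.000, O 1.000, S 1.000
×2: C 3.00, H 2.00, O 2.00, S 2.00 → C3H2O2S2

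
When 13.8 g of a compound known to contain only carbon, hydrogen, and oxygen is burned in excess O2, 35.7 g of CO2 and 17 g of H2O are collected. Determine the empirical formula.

mol C = 35.7 / 44.01 = 0.8112; mass C = 0.8112 × 12.01 = 9.742 g
mol H = 2 × (17 / 18.02) = 1.887; mass H = 1.887 × 1.008 = 1.902 g
mass O = 13.8 − (11.64) = 2.156 g → mol O = 0.1347
Smallest is O at 0.1347 mol; normalising gives C 6.020, H 14.003, O 1.000
≈ 6:14:1 → C6H14O

C6H14O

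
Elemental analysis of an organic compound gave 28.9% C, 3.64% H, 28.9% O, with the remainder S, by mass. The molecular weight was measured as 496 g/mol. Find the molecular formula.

Assume 100 g: 28.9 g C, 3.64 g H, 28.9 g O, 38.56 g S.
n(C) = 28.9/12.01 = 2.406, n(H) = 3.64/1.008 = 3.611, n(O) = 28.9/16.00 = 1.806, n(S) = 38.56/32.07 = 1.202
Ratios (÷ 1.202): C 2.001, H 3.003, O 1.502, S 1.000
Scaling by 2: C 4.00, H 6.01, O 3.00, S 2.00 → C4H6O3S2
Empirical-formula mass = 166.23 g/mol
n = 496 / 166.23 = 2.98 ≈ 3
Molecular formula = (C4H6O3S2)×3 = C12H18O9S6

C12H18O9S6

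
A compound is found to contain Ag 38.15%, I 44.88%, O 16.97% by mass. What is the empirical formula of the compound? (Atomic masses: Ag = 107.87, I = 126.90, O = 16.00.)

AgIO3

Assume 100 g: 38.15 g Ag, 44.88 g I, 16.97 g O.
Moles — Ag: 38.15 / 107.87 = 0.3537 mol; I: 44.88 / 126.90 = 0.3537 mol; O: 16.97 / 16.00 = 1.061 mol
Divide by the smallest (0.3537 mol I): Ag 1.000, I 1.000, O 2.999
≈ 1:1:3 → AgIO3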